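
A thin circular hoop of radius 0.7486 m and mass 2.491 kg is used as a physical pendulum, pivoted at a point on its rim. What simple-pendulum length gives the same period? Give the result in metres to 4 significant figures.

1.497 m

The equivalent simple-pendulum length is L_eq = I/(md), where I is about the pivot and d = 0.74860 m.
I_cm = mR² = 1.3960 kg·m², so I = I_cm + md² = 1.3960 + 1.3960 = 2.7919 kg·m².
L_eq = 2.7919/(2.491 × 0.74860) = 1.497 m.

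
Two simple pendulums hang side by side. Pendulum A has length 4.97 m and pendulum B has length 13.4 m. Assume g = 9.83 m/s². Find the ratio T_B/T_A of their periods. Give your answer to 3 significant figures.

T ∝ √L, so T_B/T_A = √(L_B/L_A) = √(13.4/4.97) = 1.64.

1.64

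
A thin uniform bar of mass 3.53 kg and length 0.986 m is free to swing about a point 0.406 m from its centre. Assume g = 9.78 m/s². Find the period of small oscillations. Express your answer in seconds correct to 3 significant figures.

1.56 s

For a physical pendulum T = 2π√(I/(mgd)), with d = 0.4060 m from pivot to centre of mass.
I_cm = mL²/12 = 3.53 × 0.986²/12 = 0.2860 kg·m²; I = I_cm + md² = 0.2860 + 3.53 × 0.4060² = 0.8679 kg·m².
T = 2π√(0.8679/(3.53 × 9.78 × 0.4060)) = 1.56 s.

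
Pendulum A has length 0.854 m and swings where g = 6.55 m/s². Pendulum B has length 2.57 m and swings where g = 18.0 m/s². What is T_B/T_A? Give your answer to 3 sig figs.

1.05

T = 2π√(L/g), so T_B/T_A = √((L_B/g_B)/(L_A/g_A)) = √((2.57/18.0)/(0.854/6.55)) = 1.05.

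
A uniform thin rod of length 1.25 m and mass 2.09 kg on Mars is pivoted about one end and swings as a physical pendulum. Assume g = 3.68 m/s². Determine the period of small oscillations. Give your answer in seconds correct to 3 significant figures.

For a physical pendulum T = 2π√(I/(mgd)), with d = 0.6250 m from pivot to centre of mass.
I_cm = mL²/12 = 2.09 × 1.25²/12 = 0.2721 kg·m²; I = I_cm + md² = 0.2721 + 2.09 × 0.6250² = 1.089 kg·m².
T = 2π√(1.089/(2.09 × 3.68 × 0.6250)) = 2.99 s.

2.99 s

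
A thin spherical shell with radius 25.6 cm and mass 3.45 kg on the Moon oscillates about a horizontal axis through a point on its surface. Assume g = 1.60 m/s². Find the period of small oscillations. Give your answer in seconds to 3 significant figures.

I_cm = (2/3)mr² = 0.1507 kg·m². The pivot is at distance d = 0.256 m from the centre of mass.
By the parallel-axis theorem, I = I_cm + md² = 0.1507 + 0.2261 = 0.3768 kg·m².
T = 2π√(I/(mgd)) = 2π√(0.3768/(3.45 × 1.60 × 0.256)) = 3.24 s.

3.24 s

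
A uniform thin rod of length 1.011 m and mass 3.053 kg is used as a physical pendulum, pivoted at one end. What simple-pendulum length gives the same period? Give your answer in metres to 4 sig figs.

The equivalent simple-pendulum length is L_eq = I/(md), where I is about the pivot and d = 0.50550 m.
I_cm = (1/12)mL² = 0.26004 kg·m², so I = I_cm + md² = 0.26004 + 0.78013 = 1.0402 kg·m².
L_eq = 1.0402/(3.053 × 0.50550) = 0.6740 m.

0.6740 m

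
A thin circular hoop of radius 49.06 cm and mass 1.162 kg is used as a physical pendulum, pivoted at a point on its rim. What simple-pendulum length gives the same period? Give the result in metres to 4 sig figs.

The equivalent simple-pendulum length is L_eq = I/(md), where I is about the pivot and d = 0.49060 m.
I_cm = mR² = 0.27968 kg·m², so I = I_cm + md² = 0.27968 + 0.27968 = 0.55936 kg·m².
L_eq = 0.55936/(1.162 × 0.49060) = 0.9812 m.

0.9812 m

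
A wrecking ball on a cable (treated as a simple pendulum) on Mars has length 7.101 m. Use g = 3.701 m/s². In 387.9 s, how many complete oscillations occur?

44

T = 2π√(L/g) = 2π√(7.101/3.701) = 8.7032 s.
Number of complete oscillations = ⌊387.9/8.7032⌋ = ⌊44.570⌋ = 44.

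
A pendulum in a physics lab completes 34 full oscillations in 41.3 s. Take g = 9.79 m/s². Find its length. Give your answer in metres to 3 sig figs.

T = 41.3/34 = 1.215 s.
From T = 2π√(L/g), L = gT²/(4π²) = 9.79 × 1.215²/(4π²) = 0.366 m.

0.366 m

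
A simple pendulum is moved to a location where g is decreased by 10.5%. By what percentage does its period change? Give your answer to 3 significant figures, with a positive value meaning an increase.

5.70%

T ∝ 1/√g, so T'/T = 1/√(0.8950) = 1.057.
Percentage change in T = (1.057 − 1) × 100% = 5.70%.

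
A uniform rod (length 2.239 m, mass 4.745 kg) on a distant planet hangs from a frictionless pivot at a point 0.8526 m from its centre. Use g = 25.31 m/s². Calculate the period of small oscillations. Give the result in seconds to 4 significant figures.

For a physical pendulum T = 2π√(I/(mgd)), with d = 0.85260 m from pivot to centre of mass.
I_cm = mL²/12 = 4.745 × 2.239²/12 = 1.9823 kg·m²; I = I_cm + md² = 1.9823 + 4.745 × 0.85260² = 5.4315 kg·m².
T = 2π√(5.4315/(4.745 × 25.31 × 0.85260)) = 1.447 s.

1.447 s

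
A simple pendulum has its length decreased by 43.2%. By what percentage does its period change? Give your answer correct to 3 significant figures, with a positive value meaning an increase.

T ∝ √L, so T'/T = √(0.5680) = 0.7537.
Percentage change in T = (0.7537 − 1) × 100% = -24.6%.

-24.6%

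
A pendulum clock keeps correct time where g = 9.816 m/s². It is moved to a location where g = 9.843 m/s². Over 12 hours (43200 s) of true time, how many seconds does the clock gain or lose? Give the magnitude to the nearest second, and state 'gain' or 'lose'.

The clock's period scales as T ∝ 1/√g, so T'/T = √(9.816/9.843) = 0.998628.
In 43200 s of true time the clock registers 43200/0.998628 = 43259.4 s, so it gains 59 s.

gain 59 s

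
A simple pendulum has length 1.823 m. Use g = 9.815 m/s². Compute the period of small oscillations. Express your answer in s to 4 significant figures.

T = 2π√(L/g) = 2π√(1.823/9.815) = 2π × 0.43097 = 2.708 s.

2.708 s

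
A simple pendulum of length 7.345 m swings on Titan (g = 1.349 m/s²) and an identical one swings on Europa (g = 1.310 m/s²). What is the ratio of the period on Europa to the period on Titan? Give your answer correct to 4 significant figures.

T ∝ 1/√g, so T₂/T₁ = √(g₁/g₂) = √(1.349/1.310) = 1.015.

1.015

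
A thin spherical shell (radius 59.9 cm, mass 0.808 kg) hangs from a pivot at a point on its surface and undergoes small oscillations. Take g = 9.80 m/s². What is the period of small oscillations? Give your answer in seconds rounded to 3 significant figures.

I_cm = (2/3)mr² = 0.1933 kg·m². The pivot is at distance d = 0.599 m from the centre of mass.
By the parallel-axis theorem, I = I_cm + md² = 0.1933 + 0.2899 = 0.4832 kg·m².
T = 2π√(I/(mgd)) = 2π√(0.4832/(0.808 × 9.80 × 0.599)) = 2.01 s.

2.01 s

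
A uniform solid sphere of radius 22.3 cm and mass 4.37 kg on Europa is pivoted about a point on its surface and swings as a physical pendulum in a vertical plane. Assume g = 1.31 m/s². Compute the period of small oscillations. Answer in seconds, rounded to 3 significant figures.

3.07 s

I_cm = (2/5)mr² = 0.08693 kg·m². The pivot is at distance d = 0.223 m from the centre of mass.
By the parallel-axis theorem, I = I_cm + md² = 0.08693 + 0.2173 = 0.3042 kg·m².
T = 2π√(I/(mgd)) = 2π√(0.3042/(4.37 × 1.31 × 0.223)) = 3.07 s.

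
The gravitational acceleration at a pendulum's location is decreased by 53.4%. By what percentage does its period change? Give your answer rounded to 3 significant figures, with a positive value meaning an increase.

46.5%

T ∝ 1/√g, so T'/T = 1/√(0.4660) = 1.465.
Percentage change in T = (1.465 − 1) × 100% = 46.5%.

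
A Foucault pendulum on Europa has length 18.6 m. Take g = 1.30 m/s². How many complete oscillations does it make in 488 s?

20

T = 2π√(L/g) = 2π√(18.6/1.30) = 23.77 s.
Number of complete oscillations = ⌊488/23.77⌋ = ⌊20.53⌋ = 20.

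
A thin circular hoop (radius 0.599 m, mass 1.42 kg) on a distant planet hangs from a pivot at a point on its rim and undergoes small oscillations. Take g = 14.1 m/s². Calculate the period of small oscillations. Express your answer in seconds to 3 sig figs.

I_cm = mr² = 0.5095 kg·m². The pivot is at distance d = 0.599 m from the centre of mass.
By the parallel-axis theorem, I = I_cm + md² = 0.5095 + 0.5095 = 1.019 kg·m².
T = 2π√(I/(mgd)) = 2π√(1.019/(1.42 × 14.1 × 0.599)) = 1.83 s.

1.83 s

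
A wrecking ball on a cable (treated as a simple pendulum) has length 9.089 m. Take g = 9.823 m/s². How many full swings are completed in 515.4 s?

85

T = 2π√(L/g) = 2π√(9.089/9.823) = 6.0439 s.
Number of complete oscillations = ⌊515.4/6.0439⌋ = ⌊85.276⌋ = 85.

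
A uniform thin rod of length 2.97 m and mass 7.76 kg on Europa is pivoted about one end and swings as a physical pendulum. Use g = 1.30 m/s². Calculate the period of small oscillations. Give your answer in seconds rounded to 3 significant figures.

For a physical pendulum T = 2π√(I/(mgd)), with d = 1.485 m from pivot to centre of mass.
I_cm = mL²/12 = 7.76 × 2.97²/12 = 5.704 kg·m²; I = I_cm + md² = 5.704 + 7.76 × 1.485² = 22.82 kg·m².
T = 2π√(22.82/(7.76 × 1.30 × 1.485)) = 7.75 s.

7.75 s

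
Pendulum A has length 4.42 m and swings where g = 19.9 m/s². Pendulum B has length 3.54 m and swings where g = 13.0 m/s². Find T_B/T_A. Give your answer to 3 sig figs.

1.11

T = 2π√(L/g), so T_B/T_A = √((L_B/g_B)/(L_A/g_A)) = √((3.54/13.0)/(4.42/19.9)) = 1.11.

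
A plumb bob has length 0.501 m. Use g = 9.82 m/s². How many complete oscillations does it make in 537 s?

T = 2π√(L/g) = 2π√(0.501/9.82) = 1.419 s.
Number of complete oscillations = ⌊537/1.419⌋ = ⌊378.4⌋ = 378.

378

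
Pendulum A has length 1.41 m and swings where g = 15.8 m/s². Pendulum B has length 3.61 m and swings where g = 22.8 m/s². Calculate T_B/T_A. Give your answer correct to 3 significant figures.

1.33

T = 2π√(L/g), so T_B/T_A = √((L_B/g_B)/(L_A/g_A)) = √((3.61/22.8)/(1.41/15.8)) = 1.33.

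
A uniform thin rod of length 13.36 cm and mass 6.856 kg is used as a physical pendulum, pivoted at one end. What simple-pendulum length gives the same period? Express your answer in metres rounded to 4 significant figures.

The equivalent simple-pendulum length is L_eq = I/(md), where I is about the pivot and d = 0.066800 m.
I_cm = (1/12)mL² = 0.010198 kg·m², so I = I_cm + md² = 0.010198 + 0.030593 = 0.040791 kg·m².
L_eq = 0.040791/(6.856 × 0.066800) = 0.08907 m.

0.08907 m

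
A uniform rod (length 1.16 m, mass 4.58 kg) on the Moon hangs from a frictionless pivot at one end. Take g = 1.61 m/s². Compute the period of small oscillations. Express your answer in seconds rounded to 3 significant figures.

For a physical pendulum T = 2π√(I/(mgd)), with d = 0.5800 m from pivot to centre of mass.
I_cm = mL²/12 = 4.58 × 1.16²/12 = 0.5136 kg·m²; I = I_cm + md² = 0.5136 + 4.58 × 0.5800² = 2.054 kg·m².
T = 2π√(2.054/(4.58 × 1.61 × 0.5800)) = 4.35 s.

4.35 s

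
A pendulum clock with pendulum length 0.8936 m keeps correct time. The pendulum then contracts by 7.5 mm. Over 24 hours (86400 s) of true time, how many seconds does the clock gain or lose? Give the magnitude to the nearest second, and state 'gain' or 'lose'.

gain 365 s

T ∝ √L, so T'/T = √(0.88610/0.8936) = 0.995795.
In 86400 s of true time the clock registers 86400/0.995795 = 86764.9 s, so it gains 365 s.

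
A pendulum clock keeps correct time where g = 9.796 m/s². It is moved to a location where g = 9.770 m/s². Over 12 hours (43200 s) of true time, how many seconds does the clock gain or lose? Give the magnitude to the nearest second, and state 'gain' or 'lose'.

The clock's period scales as T ∝ 1/√g, so T'/T = √(9.796/9.770) = 1.00133.
In 43200 s of true time the clock registers 43200/1.00133 = 43142.6 s, so it loses 57 s.

lose 57 s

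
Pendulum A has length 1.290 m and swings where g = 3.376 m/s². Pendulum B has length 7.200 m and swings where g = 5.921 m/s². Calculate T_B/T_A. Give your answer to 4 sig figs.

T = 2π√(L/g), so T_B/T_A = √((L_B/g_B)/(L_A/g_A)) = √((7.200/5.921)/(1.290/3.376)) = 1.784.

1.784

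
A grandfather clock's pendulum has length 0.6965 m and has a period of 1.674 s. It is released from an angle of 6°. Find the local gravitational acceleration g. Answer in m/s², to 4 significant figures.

From T = 2π√(L/g), g = 4π²L/T² = 4π² × 0.6965/1.6740² = 9.812 m/s².

9.812 m/s²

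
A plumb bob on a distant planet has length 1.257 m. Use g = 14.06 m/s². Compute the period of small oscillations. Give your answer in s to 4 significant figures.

1.879 s

T = 2π√(L/g) = 2π√(1.257/14.06) = 2π × 0.29900 = 1.879 s.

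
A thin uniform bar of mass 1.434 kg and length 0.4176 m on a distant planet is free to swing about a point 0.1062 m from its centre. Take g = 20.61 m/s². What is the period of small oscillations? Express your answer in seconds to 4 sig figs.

For a physical pendulum T = 2π√(I/(mgd)), with d = 0.10620 m from pivot to centre of mass.
I_cm = mL²/12 = 1.434 × 0.4176²/12 = 0.020840 kg·m²; I = I_cm + md² = 0.020840 + 1.434 × 0.10620² = 0.037013 kg·m².
T = 2π√(0.037013/(1.434 × 20.61 × 0.10620)) = 0.6823 s.

0.6823 s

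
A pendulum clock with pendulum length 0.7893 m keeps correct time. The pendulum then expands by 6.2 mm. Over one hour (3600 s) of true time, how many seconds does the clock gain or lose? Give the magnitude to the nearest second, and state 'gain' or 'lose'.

lose 14 s

T ∝ √L, so T'/T = √(0.79550/0.7893) = 1.00392.
In 3600 s of true time the clock registers 3600/1.00392 = 3585.9 s, so it loses 14 s.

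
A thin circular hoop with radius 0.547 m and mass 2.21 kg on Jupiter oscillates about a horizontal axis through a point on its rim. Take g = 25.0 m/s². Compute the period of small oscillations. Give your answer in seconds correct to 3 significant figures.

1.31 s

I_cm = mr² = 0.6613 kg·m². The pivot is at distance d = 0.547 m from the centre of mass.
By the parallel-axis theorem, I = I_cm + md² = 0.6613 + 0.6613 = 1.323 kg·m².
T = 2π√(I/(mgd)) = 2π√(1.323/(2.21 × 25.0 × 0.547)) = 1.31 s.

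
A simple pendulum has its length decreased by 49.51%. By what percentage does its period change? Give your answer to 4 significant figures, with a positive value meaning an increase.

-28.94%

T ∝ √L, so T'/T = √(0.50490) = 0.71056.
Percentage change in T = (0.71056 − 1) × 100% = -28.94%.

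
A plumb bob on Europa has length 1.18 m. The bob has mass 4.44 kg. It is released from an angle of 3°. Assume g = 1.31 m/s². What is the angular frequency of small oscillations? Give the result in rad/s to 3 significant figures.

ω = √(g/L) = √(1.31/1.18) = 1.05 rad/s.

1.05 rad/s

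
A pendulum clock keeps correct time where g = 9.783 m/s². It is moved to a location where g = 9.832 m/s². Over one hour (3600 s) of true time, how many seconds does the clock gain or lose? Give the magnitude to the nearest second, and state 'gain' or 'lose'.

The clock's period scales as T ∝ 1/√g, so T'/T = √(9.783/9.832) = 0.997505.
In 3600 s of true time the clock registers 3600/0.997505 = 3609.0 s, so it gains 9 s.

gain 9 s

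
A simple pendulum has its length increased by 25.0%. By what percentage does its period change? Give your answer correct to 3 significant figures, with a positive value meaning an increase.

T ∝ √L, so T'/T = √(1.250) = 1.118.
Percentage change in T = (1.118 − 1) × 100% = 11.8%.

11.8%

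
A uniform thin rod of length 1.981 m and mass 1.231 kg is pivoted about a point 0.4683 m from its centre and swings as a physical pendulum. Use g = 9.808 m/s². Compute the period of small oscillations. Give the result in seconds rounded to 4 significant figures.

For a physical pendulum T = 2π√(I/(mgd)), with d = 0.46830 m from pivot to centre of mass.
I_cm = mL²/12 = 1.231 × 1.981²/12 = 0.40257 kg·m²; I = I_cm + md² = 0.40257 + 1.231 × 0.46830² = 0.67254 kg·m².
T = 2π√(0.67254/(1.231 × 9.808 × 0.46830)) = 2.167 s.

2.167 s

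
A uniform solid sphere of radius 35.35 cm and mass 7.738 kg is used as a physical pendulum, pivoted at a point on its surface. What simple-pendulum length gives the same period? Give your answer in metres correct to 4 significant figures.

The equivalent simple-pendulum length is L_eq = I/(md), where I is about the pivot and d = 0.35350 m.
I_cm = (2/5)mR² = 0.38678 kg·m², so I = I_cm + md² = 0.38678 + 0.96696 = 1.3537 kg·m².
L_eq = 1.3537/(7.738 × 0.35350) = 0.4949 m.

0.4949 m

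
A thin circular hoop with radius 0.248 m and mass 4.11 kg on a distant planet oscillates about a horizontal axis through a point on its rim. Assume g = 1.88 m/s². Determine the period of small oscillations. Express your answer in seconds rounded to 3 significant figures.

3.23 s

I_cm = mr² = 0.2528 kg·m². The pivot is at distance d = 0.248 m from the centre of mass.
By the parallel-axis theorem, I = I_cm + md² = 0.2528 + 0.2528 = 0.5056 kg·m².
T = 2π√(I/(mgd)) = 2π√(0.5056/(4.11 × 1.88 × 0.248)) = 3.23 s.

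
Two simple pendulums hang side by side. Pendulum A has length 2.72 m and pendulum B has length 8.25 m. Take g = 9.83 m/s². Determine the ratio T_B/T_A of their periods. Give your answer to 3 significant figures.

1.74

T ∝ √L, so T_B/T_A = √(L_B/L_A) = √(8.25/2.72) = 1.74.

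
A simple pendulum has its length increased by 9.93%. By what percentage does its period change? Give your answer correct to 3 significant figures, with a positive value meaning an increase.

4.85%

T ∝ √L, so T'/T = √(1.099) = 1.048.
Percentage change in T = (1.048 − 1) × 100% = 4.85%.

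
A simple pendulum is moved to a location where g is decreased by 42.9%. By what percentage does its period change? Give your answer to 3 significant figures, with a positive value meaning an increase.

32.3%

T ∝ 1/√g, so T'/T = 1/√(0.5710) = 1.323.
Percentage change in T = (1.323 − 1) × 100% = 32.3%.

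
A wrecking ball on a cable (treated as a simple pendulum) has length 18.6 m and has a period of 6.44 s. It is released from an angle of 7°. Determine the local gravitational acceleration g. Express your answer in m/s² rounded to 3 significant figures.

From T = 2π√(L/g), g = 4π²L/T² = 4π² × 18.6/6.440² = 17.7 m/s².

17.7 m/s²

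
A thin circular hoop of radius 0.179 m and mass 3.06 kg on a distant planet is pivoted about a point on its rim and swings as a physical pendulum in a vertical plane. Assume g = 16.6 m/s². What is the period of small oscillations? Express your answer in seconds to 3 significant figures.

I_cm = mr² = 0.09805 kg·m². The pivot is at distance d = 0.179 m from the centre of mass.
By the parallel-axis theorem, I = I_cm + md² = 0.09805 + 0.09805 = 0.1961 kg·m².
T = 2π√(I/(mgd)) = 2π√(0.1961/(3.06 × 16.6 × 0.179)) = 0.923 s.

0.923 s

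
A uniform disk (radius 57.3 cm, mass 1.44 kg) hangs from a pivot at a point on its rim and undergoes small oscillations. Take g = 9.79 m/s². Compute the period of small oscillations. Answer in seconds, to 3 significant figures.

I_cm = ½mr² = 0.2364 kg·m². The pivot is at distance d = 0.573 m from the centre of mass.
By the parallel-axis theorem, I = I_cm + md² = 0.2364 + 0.4728 = 0.7092 kg·m².
T = 2π√(I/(mgd)) = 2π√(0.7092/(1.44 × 9.79 × 0.573)) = 1.86 s.

1.86 s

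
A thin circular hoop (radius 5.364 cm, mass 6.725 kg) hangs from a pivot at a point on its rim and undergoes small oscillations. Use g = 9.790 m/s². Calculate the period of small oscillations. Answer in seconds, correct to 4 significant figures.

0.6577 s

I_cm = mr² = 0.019350 kg·m². The pivot is at distance d = 0.05364 m from the centre of mass.
By the parallel-axis theorem, I = I_cm + md² = 0.019350 + 0.019350 = 0.038699 kg·m².
T = 2π√(I/(mgd)) = 2π√(0.038699/(6.725 × 9.790 × 0.05364)) = 0.6577 s.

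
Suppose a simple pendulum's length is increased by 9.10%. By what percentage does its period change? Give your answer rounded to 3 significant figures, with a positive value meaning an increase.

4.45%

T ∝ √L, so T'/T = √(1.091) = 1.045.
Percentage change in T = (1.045 − 1) × 100% = 4.45%.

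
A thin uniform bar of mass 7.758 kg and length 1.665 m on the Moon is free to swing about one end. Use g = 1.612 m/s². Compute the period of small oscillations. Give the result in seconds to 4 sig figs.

5.214 s

For a physical pendulum T = 2π√(I/(mgd)), with d = 0.83250 m from pivot to centre of mass.
I_cm = mL²/12 = 7.758 × 1.665²/12 = 1.7922 kg·m²; I = I_cm + md² = 1.7922 + 7.758 × 0.83250² = 7.1690 kg·m².
T = 2π√(7.1690/(7.758 × 1.612 × 0.83250)) = 5.214 s.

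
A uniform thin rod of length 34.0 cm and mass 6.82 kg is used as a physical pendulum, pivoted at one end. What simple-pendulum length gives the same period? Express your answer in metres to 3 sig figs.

0.227 m

The equivalent simple-pendulum length is L_eq = I/(md), where I is about the pivot and d = 0.1700 m.
I_cm = (1/12)mL² = 0.06570 kg·m², so I = I_cm + md² = 0.06570 + 0.1971 = 0.2628 kg·m².
L_eq = 0.2628/(6.82 × 0.1700) = 0.227 m.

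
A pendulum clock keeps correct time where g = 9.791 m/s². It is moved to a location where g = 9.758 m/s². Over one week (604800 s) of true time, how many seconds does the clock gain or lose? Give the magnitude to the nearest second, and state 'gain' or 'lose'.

lose 1020 s

The clock's period scales as T ∝ 1/√g, so T'/T = √(9.791/9.758) = 1.00169.
In 604800 s of true time the clock registers 604800/1.00169 = 603779.9 s, so it loses 1020 s.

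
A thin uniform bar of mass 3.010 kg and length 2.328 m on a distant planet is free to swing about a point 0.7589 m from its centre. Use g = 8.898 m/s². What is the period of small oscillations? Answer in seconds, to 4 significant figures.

2.451 s

For a physical pendulum T = 2π√(I/(mgd)), with d = 0.75890 m from pivot to centre of mass.
I_cm = mL²/12 = 3.010 × 2.328²/12 = 1.3594 kg·m²; I = I_cm + md² = 1.3594 + 3.010 × 0.75890² = 3.0930 kg·m².
T = 2π√(3.0930/(3.010 × 8.898 × 0.75890)) = 2.451 s.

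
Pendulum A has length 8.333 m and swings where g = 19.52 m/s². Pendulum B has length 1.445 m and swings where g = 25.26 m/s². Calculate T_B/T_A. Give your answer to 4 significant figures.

T = 2π√(L/g), so T_B/T_A = √((L_B/g_B)/(L_A/g_A)) = √((1.445/25.26)/(8.333/19.52)) = 0.3661.

0.3661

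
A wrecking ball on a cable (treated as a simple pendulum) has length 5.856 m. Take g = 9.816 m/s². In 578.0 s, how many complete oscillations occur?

119

T = 2π√(L/g) = 2π√(5.856/9.816) = 4.8530 s.
Number of complete oscillations = ⌊578.0/4.8530⌋ = ⌊119.10⌋ = 119.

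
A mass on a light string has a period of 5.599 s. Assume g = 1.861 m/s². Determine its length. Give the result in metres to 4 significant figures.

1.478 m

From T = 2π√(L/g), L = gT²/(4π²) = 1.861 × 5.5990²/(4π²) = 1.478 m.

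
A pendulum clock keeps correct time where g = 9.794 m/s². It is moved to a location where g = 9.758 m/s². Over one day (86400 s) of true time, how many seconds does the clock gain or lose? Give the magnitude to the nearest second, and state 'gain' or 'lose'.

lose 159 s

The clock's period scales as T ∝ 1/√g, so T'/T = √(9.794/9.758) = 1.00184.
In 86400 s of true time the clock registers 86400/1.00184 = 86241.1 s, so it loses 159 s.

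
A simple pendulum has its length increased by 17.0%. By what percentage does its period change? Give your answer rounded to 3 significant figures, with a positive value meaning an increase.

T ∝ √L, so T'/T = √(1.170) = 1.082.
Percentage change in T = (1.082 − 1) × 100% = 8.17%.

8.17%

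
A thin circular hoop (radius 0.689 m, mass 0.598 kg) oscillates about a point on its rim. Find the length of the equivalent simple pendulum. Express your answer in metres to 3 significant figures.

1.38 m

The equivalent simple-pendulum length is L_eq = I/(md), where I is about the pivot and d = 0.6890 m.
I_cm = mR² = 0.2839 kg·m², so I = I_cm + md² = 0.2839 + 0.2839 = 0.5678 kg·m².
L_eq = 0.5678/(0.598 × 0.6890) = 1.38 m.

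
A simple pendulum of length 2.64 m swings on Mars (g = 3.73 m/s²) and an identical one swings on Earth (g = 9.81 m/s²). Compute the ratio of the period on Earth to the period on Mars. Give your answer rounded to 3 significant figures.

T ∝ 1/√g, so T₂/T₁ = √(g₁/g₂) = √(3.73/9.81) = 0.617.

0.617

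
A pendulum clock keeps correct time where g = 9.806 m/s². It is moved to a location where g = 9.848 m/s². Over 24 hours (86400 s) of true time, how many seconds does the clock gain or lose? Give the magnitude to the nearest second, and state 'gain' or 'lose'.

The clock's period scales as T ∝ 1/√g, so T'/T = √(9.806/9.848) = 0.997865.
In 86400 s of true time the clock registers 86400/0.997865 = 86584.8 s, so it gains 185 s.

gain 185 s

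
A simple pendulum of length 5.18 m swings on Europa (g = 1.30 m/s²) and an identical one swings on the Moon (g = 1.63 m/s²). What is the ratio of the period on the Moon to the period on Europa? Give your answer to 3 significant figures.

0.893

T ∝ 1/√g, so T₂/T₁ = √(g₁/g₂) = √(1.30/1.63) = 0.893.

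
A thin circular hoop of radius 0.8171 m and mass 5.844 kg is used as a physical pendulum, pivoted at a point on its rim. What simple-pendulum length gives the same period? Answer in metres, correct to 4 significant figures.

The equivalent simple-pendulum length is L_eq = I/(md), where I is about the pivot and d = 0.81710 m.
I_cm = mR² = 3.9018 kg·m², so I = I_cm + md² = 3.9018 + 3.9018 = 7.8035 kg·m².
L_eq = 7.8035/(5.844 × 0.81710) = 1.634 m.

1.634 m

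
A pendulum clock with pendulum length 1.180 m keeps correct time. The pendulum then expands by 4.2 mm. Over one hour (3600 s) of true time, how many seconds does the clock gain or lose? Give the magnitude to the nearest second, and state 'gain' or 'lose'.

lose 6 s

T ∝ √L, so T'/T = √(1.18420/1.180) = 1.00178.
In 3600 s of true time the clock registers 3600/1.00178 = 3593.6 s, so it loses 6 s.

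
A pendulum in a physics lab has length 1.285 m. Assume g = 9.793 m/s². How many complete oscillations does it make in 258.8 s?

113

T = 2π√(L/g) = 2π√(1.285/9.793) = 2.2760 s.
Number of complete oscillations = ⌊258.8/2.2760⌋ = ⌊113.71⌋ = 113.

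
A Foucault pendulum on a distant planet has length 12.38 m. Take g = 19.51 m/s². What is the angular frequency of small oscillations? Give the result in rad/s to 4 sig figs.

1.255 rad/s

ω = √(g/L) = √(19.51/12.38) = 1.255 rad/s.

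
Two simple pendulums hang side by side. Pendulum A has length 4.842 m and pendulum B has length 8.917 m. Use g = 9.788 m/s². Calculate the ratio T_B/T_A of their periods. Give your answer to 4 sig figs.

T ∝ √L, so T_B/T_A = √(L_B/L_A) = √(8.917/4.842) = 1.357.

1.357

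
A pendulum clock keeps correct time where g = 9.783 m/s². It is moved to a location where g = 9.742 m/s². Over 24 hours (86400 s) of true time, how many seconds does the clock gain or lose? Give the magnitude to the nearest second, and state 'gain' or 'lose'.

The clock's period scales as T ∝ 1/√g, so T'/T = √(9.783/9.742) = 1.00210.
In 86400 s of true time the clock registers 86400/1.00210 = 86218.8 s, so it loses 181 s.

lose 181 s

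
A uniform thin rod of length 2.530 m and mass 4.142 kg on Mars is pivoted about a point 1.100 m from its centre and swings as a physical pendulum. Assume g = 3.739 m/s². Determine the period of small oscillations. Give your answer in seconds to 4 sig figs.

For a physical pendulum T = 2π√(I/(mgd)), with d = 1.1000 m from pivot to centre of mass.
I_cm = mL²/12 = 4.142 × 2.530²/12 = 2.2094 kg·m²; I = I_cm + md² = 2.2094 + 4.142 × 1.1000² = 7.2212 kg·m².
T = 2π√(7.2212/(4.142 × 3.739 × 1.1000)) = 4.091 s.

4.091 s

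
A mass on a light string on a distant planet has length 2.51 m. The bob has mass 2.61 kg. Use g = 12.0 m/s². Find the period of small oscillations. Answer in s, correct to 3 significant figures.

2.87 s

T = 2π√(L/g) = 2π√(2.51/12.0) = 2π × 0.4573 = 2.87 s.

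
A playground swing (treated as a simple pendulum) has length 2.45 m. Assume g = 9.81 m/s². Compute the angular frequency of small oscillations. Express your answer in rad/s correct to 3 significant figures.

ω = √(g/L) = √(9.81/2.45) = 2.00 rad/s.

2.00 rad/s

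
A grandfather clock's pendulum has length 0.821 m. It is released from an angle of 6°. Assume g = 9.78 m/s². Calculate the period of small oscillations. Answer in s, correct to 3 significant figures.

1.82 s

T = 2π√(L/g) = 2π√(0.821/9.78) = 2π × 0.2897 = 1.82 s.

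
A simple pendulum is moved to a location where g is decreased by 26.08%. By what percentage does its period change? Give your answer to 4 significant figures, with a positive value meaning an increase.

T ∝ 1/√g, so T'/T = 1/√(0.73920) = 1.1631.
Percentage change in T = (1.1631 − 1) × 100% = 16.31%.

16.31%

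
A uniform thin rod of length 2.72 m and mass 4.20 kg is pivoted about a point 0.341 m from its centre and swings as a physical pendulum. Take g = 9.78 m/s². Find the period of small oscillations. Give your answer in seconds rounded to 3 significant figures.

2.95 s

For a physical pendulum T = 2π√(I/(mgd)), with d = 0.3410 m from pivot to centre of mass.
I_cm = mL²/12 = 4.20 × 2.72²/12 = 2.589 kg·m²; I = I_cm + md² = 2.589 + 4.20 × 0.3410² = 3.078 kg·m².
T = 2π√(3.078/(4.20 × 9.78 × 0.3410)) = 2.95 s.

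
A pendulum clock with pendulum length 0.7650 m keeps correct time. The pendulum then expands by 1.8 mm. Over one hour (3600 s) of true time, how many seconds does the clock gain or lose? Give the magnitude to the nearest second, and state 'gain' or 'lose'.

T ∝ √L, so T'/T = √(0.76680/0.7650) = 1.00118.
In 3600 s of true time the clock registers 3600/1.00118 = 3595.8 s, so it loses 4 s.

lose 4 s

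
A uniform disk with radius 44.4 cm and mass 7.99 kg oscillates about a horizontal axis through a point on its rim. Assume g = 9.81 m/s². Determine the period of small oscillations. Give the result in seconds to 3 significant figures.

I_cm = ½mr² = 0.7876 kg·m². The pivot is at distance d = 0.444 m from the centre of mass.
By the parallel-axis theorem, I = I_cm + md² = 0.7876 + 1.575 = 2.363 kg·m².
T = 2π√(I/(mgd)) = 2π√(2.363/(7.99 × 9.81 × 0.444)) = 1.64 s.

1.64 s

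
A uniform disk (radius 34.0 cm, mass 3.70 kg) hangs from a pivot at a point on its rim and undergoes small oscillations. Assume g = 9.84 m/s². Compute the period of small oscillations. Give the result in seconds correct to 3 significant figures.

1.43 s

I_cm = ½mr² = 0.2139 kg·m². The pivot is at distance d = 0.340 m from the centre of mass.
By the parallel-axis theorem, I = I_cm + md² = 0.2139 + 0.4277 = 0.6416 kg·m².
T = 2π√(I/(mgd)) = 2π√(0.6416/(3.70 × 9.84 × 0.340)) = 1.43 s.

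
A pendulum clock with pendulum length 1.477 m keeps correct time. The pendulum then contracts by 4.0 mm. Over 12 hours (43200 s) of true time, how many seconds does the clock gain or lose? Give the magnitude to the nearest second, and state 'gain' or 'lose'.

gain 59 s

T ∝ √L, so T'/T = √(1.47300/1.477) = 0.998645.
In 43200 s of true time the clock registers 43200/0.998645 = 43258.6 s, so it gains 59 s.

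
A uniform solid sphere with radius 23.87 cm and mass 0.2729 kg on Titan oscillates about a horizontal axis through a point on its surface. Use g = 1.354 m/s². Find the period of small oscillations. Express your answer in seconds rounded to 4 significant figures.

3.121 s

I_cm = (2/5)mr² = 0.0062197 kg·m². The pivot is at distance d = 0.2387 m from the centre of mass.
By the parallel-axis theorem, I = I_cm + md² = 0.0062197 + 0.015549 = 0.021769 kg·m².
T = 2π√(I/(mgd)) = 2π√(0.021769/(0.2729 × 1.354 × 0.2387)) = 3.121 s.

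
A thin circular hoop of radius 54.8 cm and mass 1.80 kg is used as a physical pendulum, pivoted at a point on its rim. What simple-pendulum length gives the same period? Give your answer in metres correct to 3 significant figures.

The equivalent simple-pendulum length is L_eq = I/(md), where I is about the pivot and d = 0.5480 m.
I_cm = mR² = 0.5405 kg·m², so I = I_cm + md² = 0.5405 + 0.5405 = 1.081 kg·m².
L_eq = 1.081/(1.80 × 0.5480) = 1.10 m.

1.10 m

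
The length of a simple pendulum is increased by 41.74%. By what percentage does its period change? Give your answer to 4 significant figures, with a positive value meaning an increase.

19.05%

T ∝ √L, so T'/T = √(1.4174) = 1.1905.
Percentage change in T = (1.1905 − 1) × 100% = 19.05%.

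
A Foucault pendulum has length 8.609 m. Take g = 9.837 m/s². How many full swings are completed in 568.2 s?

96

T = 2π√(L/g) = 2π√(8.609/9.837) = 5.8779 s.
Number of complete oscillations = ⌊568.2/5.8779⌋ = ⌊96.667⌋ = 96.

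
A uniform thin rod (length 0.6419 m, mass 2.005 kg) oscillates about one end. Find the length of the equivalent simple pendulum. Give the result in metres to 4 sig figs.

The equivalent simple-pendulum length is L_eq = I/(md), where I is about the pivot and d = 0.32095 m.
I_cm = (1/12)mL² = 0.068844 kg·m², so I = I_cm + md² = 0.068844 + 0.20653 = 0.27538 kg·m².
L_eq = 0.27538/(2.005 × 0.32095) = 0.4279 m.

0.4279 m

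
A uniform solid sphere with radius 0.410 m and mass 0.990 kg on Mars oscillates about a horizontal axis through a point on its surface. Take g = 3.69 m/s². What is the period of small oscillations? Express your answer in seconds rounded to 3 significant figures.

2.48 s

I_cm = (2/5)mr² = 0.06657 kg·m². The pivot is at distance d = 0.410 m from the centre of mass.
By the parallel-axis theorem, I = I_cm + md² = 0.06657 + 0.1664 = 0.2330 kg·m².
T = 2π√(I/(mgd)) = 2π√(0.2330/(0.990 × 3.69 × 0.410)) = 2.48 s.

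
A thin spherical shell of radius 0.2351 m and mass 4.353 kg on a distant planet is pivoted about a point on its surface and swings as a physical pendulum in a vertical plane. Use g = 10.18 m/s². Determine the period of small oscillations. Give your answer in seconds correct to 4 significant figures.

I_cm = (2/3)mr² = 0.16040 kg·m². The pivot is at distance d = 0.2351 m from the centre of mass.
By the parallel-axis theorem, I = I_cm + md² = 0.16040 + 0.24060 = 0.40100 kg·m².
T = 2π√(I/(mgd)) = 2π√(0.40100/(4.353 × 10.18 × 0.2351)) = 1.233 s.

1.233 s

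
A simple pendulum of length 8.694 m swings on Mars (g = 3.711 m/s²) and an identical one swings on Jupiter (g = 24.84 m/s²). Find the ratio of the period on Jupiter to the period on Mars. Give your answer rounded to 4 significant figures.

0.3865

T ∝ 1/√g, so T₂/T₁ = √(g₁/g₂) = √(3.711/24.84) = 0.3865.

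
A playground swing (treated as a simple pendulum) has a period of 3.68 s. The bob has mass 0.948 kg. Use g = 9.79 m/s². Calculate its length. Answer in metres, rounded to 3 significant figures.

3.36 m

From T = 2π√(L/g), L = gT²/(4π²) = 9.79 × 3.680²/(4π²) = 3.36 m.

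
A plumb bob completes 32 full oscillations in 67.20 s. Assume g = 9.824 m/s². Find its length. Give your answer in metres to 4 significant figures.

T = 67.20/32 = 2.1000 s.
From T = 2π√(L/g), L = gT²/(4π²) = 9.824 × 2.1000²/(4π²) = 1.097 m.

1.097 m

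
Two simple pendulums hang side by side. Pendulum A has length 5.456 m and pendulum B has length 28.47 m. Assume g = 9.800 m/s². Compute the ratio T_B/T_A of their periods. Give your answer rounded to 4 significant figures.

2.284

T ∝ √L, so T_B/T_A = √(L_B/L_A) = √(28.47/5.456) = 2.284.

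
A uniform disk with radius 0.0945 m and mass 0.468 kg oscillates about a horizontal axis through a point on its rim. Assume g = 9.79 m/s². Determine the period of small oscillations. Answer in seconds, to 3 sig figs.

0.756 s

I_cm = ½mr² = 0.002090 kg·m². The pivot is at distance d = 0.0945 m from the centre of mass.
By the parallel-axis theorem, I = I_cm + md² = 0.002090 + 0.004179 = 0.006269 kg·m².
T = 2π√(I/(mgd)) = 2π√(0.006269/(0.468 × 9.79 × 0.0945)) = 0.756 s.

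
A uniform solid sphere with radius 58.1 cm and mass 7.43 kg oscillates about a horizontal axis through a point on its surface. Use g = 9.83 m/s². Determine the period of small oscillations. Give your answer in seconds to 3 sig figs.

1.81 s

I_cm = (2/5)mr² = 1.003 kg·m². The pivot is at distance d = 0.581 m from the centre of mass.
By the parallel-axis theorem, I = I_cm + md² = 1.003 + 2.508 = 3.511 kg·m².
T = 2π√(I/(mgd)) = 2π√(3.511/(7.43 × 9.83 × 0.581)) = 1.81 s.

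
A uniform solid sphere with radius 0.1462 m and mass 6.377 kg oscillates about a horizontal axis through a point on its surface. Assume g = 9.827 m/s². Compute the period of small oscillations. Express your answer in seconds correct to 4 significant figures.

0.9068 s

I_cm = (2/5)mr² = 0.054522 kg·m². The pivot is at distance d = 0.1462 m from the centre of mass.
By the parallel-axis theorem, I = I_cm + md² = 0.054522 + 0.13630 = 0.19083 kg·m².
T = 2π√(I/(mgd)) = 2π√(0.19083/(6.377 × 9.827 × 0.1462)) = 0.9068 s.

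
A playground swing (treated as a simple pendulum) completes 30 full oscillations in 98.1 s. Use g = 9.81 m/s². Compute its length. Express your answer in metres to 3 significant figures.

2.66 m

T = 98.1/30 = 3.270 s.
From T = 2π√(L/g), L = gT²/(4π²) = 9.81 × 3.270²/(4π²) = 2.66 m.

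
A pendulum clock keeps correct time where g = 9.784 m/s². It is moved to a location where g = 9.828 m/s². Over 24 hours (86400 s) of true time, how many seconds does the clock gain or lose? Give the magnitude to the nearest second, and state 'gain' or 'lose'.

The clock's period scales as T ∝ 1/√g, so T'/T = √(9.784/9.828) = 0.997759.
In 86400 s of true time the clock registers 86400/0.997759 = 86594.1 s, so it gains 194 s.

gain 194 s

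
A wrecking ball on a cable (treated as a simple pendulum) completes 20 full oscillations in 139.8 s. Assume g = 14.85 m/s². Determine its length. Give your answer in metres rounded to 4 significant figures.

18.38 m

T = 139.8/20 = 6.9900 s.
From T = 2π√(L/g), L = gT²/(4π²) = 14.85 × 6.9900²/(4π²) = 18.38 m.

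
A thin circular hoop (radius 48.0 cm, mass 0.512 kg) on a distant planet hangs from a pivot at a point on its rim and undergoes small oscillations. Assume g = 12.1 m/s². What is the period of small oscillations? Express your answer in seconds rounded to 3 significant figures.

I_cm = mr² = 0.1180 kg·m². The pivot is at distance d = 0.480 m from the centre of mass.
By the parallel-axis theorem, I = I_cm + md² = 0.1180 + 0.1180 = 0.2359 kg·m².
T = 2π√(I/(mgd)) = 2π√(0.2359/(0.512 × 12.1 × 0.480)) = 1.77 s.

1.77 s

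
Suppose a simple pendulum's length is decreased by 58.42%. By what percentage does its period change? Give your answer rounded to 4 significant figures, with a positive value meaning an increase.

T ∝ √L, so T'/T = √(0.41580) = 0.64483.
Percentage change in T = (0.64483 − 1) × 100% = -35.52%.

-35.52%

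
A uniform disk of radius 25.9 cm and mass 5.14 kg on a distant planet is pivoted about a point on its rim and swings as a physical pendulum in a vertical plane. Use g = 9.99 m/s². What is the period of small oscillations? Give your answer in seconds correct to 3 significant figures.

I_cm = ½mr² = 0.1724 kg·m². The pivot is at distance d = 0.259 m from the centre of mass.
By the parallel-axis theorem, I = I_cm + md² = 0.1724 + 0.3448 = 0.5172 kg·m².
T = 2π√(I/(mgd)) = 2π√(0.5172/(5.14 × 9.99 × 0.259)) = 1.24 s.

1.24 s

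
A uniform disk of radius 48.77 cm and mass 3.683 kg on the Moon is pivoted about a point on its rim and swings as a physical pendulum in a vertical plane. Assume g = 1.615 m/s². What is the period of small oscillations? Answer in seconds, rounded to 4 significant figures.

4.229 s

I_cm = ½mr² = 0.43800 kg·m². The pivot is at distance d = 0.4877 m from the centre of mass.
By the parallel-axis theorem, I = I_cm + md² = 0.43800 + 0.87601 = 1.3140 kg·m².
T = 2π√(I/(mgd)) = 2π√(1.3140/(3.683 × 1.615 × 0.4877)) = 4.229 s.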